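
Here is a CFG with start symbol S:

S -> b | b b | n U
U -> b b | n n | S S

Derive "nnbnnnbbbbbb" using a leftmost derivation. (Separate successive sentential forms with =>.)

S => nU => nSS => nnUS => nnSSS => nnbSS => nnbnUS => nnbnSSS => nnbnnUSS => nnbnnSSSS => nnbnnnUSSS => nnbnnnbbSSS => nnbnnnbbbSS => nnbnnnbbbbS => nnbnnnbbbbbb

S => nU   [S -> n U]
nU => nSS   [U -> S S]
nSS => nnUS   [S -> n U]
nnUS => nnSSS   [U -> S S]
nnSSS => nnbSS   [S -> b]
nnbSS => nnbnUS   [S -> n U]
nnbnUS => nnbnSSS   [U -> S S]
nnbnSSS => nnbnnUSS   [S -> n U]
nnbnnUSS => nnbnnSSSS   [U -> S S]
nnbnnSSSS => nnbnnnUSSS   [S -> n U]
nnbnnnUSSS => nnbnnnbbSSS   [U -> b b]
nnbnnnbbSSS => nnbnnnbbbSS   [S -> b]
nnbnnnbbbSS => nnbnnnbbbbS   [S -> b]
nnbnnnbbbbS => nnbnnnbbbbbb   [S -> b b]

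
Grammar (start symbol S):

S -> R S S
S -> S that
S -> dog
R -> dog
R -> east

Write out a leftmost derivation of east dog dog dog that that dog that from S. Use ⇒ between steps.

S ⇒ S that ⇒ R S S that ⇒ east S S that ⇒ east S that S that ⇒ east S that that S that ⇒ east R S S that that S that ⇒ east dog S S that that S that ⇒ east dog dog S that that S that ⇒ east dog dog dog that that S that ⇒ east dog dog dog that that dog that

S ⇒ S that   [S -> S that]
S that ⇒ R S S that   [S -> R S S]
R S S that ⇒ east S S that   [R -> east]
east S S that ⇒ east S that S that   [S -> S that]
east S that S that ⇒ east S that that S that   [S -> S that]
east S that that S that ⇒ east R S S that that S that   [S -> R S S]
east R S S that that S that ⇒ east dog S S that that S that   [R -> dog]
east dog S S that that S that ⇒ east dog dog S that that S that   [S -> dog]
east dog dog S that that S that ⇒ east dog dog dog that that S that   [S -> dog]
east dog dog dog that that S that ⇒ east dog dog dog that that dog that   [S -> dog]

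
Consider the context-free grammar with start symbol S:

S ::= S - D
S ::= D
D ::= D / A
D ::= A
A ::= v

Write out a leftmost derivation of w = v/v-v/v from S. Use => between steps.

S=>S-D=>D-D=>D/A-D=>A/A-D=>v/A-D=>v/v-D=>v/v-D/A=>v/v-A/A=>v/v-v/A=>v/v-v/v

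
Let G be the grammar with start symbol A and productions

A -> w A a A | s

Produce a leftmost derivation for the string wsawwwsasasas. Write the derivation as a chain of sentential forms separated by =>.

A=>wAaA=>wsaA=>wsawAaA=>wsawwAaAaA=>wsawwwAaAaAaA=>wsawwwsaAaAaA=>wsawwwsasaAaA=>wsawwwsasasaA=>wsawwwsasasas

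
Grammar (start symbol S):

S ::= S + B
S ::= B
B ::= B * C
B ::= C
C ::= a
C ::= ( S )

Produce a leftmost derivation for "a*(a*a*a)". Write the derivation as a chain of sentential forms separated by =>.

S=>B=>B*C=>C*C=>a*C=>a*(S)=>a*(B)=>a*(B*C)=>a*(B*C*C)=>a*(C*C*C)=>a*(a*C*C)=>a*(a*a*C)=>a*(a*a*a)

S => B   [S ::= B]
B => B*C   [B ::= B * C]
B*C => C*C   [B ::= C]
C*C => a*C   [C ::= a]
a*C => a*(S)   [C ::= ( S )]
a*(S) => a*(B)   [S ::= B]
a*(B) => a*(B*C)   [B ::= B * C]
a*(B*C) => a*(B*C*C)   [B ::= B * C]
a*(B*C*C) => a*(C*C*C)   [B ::= C]
a*(C*C*C) => a*(a*C*C)   [C ::= a]
a*(a*C*C) => a*(a*a*C)   [C ::= a]
a*(a*a*C) => a*(a*a*a)   [C ::= a]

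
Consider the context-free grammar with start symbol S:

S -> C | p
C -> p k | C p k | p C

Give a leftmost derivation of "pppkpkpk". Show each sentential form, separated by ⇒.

S⇒C⇒pC⇒pCpk⇒ppCpk⇒ppCpkpk⇒pppkpkpk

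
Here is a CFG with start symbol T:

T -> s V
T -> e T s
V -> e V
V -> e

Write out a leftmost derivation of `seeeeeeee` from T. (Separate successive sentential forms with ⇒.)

T ⇒ sV ⇒ seV ⇒ seeV ⇒ seeeV ⇒ seeeeV ⇒ seeeeeV ⇒ seeeeeeV ⇒ seeeeeeeV ⇒ seeeeeeee

T ⇒ sV   [T -> s V]
sV ⇒ seV   [V -> e V]
seV ⇒ seeV   [V -> e V]
seeV ⇒ seeeV   [V -> e V]
seeeV ⇒ seeeeV   [V -> e V]
seeeeV ⇒ seeeeeV   [V -> e V]
seeeeeV ⇒ seeeeeeV   [V -> e V]
seeeeeeV ⇒ seeeeeeeV   [V -> e V]
seeeeeeeV ⇒ seeeeeeee   [V -> e]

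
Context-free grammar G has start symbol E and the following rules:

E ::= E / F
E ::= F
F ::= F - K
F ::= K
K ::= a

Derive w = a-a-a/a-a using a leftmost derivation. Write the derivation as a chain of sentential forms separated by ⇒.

E ⇒ E/F ⇒ F/F ⇒ F-K/F ⇒ F-K-K/F ⇒ K-K-K/F ⇒ a-K-K/F ⇒ a-a-K/F ⇒ a-a-a/F ⇒ a-a-a/F-K ⇒ a-a-a/K-K ⇒ a-a-a/a-K ⇒ a-a-a/a-a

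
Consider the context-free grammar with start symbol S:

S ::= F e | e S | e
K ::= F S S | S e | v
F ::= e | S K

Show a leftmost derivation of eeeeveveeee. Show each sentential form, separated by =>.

S => eS => eFe => eSKe => eFeKe => eSKeKe => eFeKeKe => eSKeKeKe => eeSKeKeKe => eeFeKeKeKe => eeeeKeKeKe => eeeeveKeKe => eeeeveveKe => eeeeveveSee => eeeeveveeee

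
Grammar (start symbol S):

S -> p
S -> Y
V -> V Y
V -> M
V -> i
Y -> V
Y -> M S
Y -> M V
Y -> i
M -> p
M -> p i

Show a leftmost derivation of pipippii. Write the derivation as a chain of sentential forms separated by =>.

S => Y => MV => piV => piVY => piMY => pipiY => pipiMS => pipipS => pipipY => pipipMV => pipippiV => pipippii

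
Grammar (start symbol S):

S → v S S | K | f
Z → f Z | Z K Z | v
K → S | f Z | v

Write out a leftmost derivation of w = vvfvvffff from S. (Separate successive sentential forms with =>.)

S => vSS   [S → v S S]
vSS => vvSSS   [S → v S S]
vvSSS => vvfSS   [S → f]
vvfSS => vvfvSSS   [S → v S S]
vvfvSSS => vvfvvSSSS   [S → v S S]
vvfvvSSSS => vvfvvfSSS   [S → f]
vvfvvfSSS => vvfvvffSS   [S → f]
vvfvvffSS => vvfvvfffS   [S → f]
vvfvvfffS => vvfvvffff   [S → f]

S=>vSS=>vvSSS=>vvfSS=>vvfvSSS=>vvfvvSSSS=>vvfvvfSSS=>vvfvvffSS=>vvfvvfffS=>vvfvvffff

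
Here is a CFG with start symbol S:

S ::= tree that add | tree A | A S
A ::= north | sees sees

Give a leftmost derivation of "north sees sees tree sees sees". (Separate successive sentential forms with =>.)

S => A S => north S => north A S => north sees sees S => north sees sees tree A => north sees sees tree sees sees

S => A S   [S ::= A S]
A S => north S   [A ::= north]
north S => north A S   [S ::= A S]
north A S => north sees sees S   [A ::= sees sees]
north sees sees S => north sees sees tree A   [S ::= tree A]
north sees sees tree A => north sees sees tree sees sees   [A ::= sees sees]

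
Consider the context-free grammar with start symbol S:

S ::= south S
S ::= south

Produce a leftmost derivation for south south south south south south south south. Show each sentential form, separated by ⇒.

S ⇒ south S   [S ::= south S]
south S ⇒ south south S   [S ::= south S]
south south S ⇒ south south south S   [S ::= south S]
south south south S ⇒ south south south south S   [S ::= south S]
south south south south S ⇒ south south south south south S   [S ::= south S]
south south south south south S ⇒ south south south south south south S   [S ::= south S]
south south south south south south S ⇒ south south south south south south south S   [S ::= south S]
south south south south south south south S ⇒ south south south south south south south south   [S ::= south]

S ⇒ south S ⇒ south south S ⇒ south south south S ⇒ south south south south S ⇒ south south south south south S ⇒ south south south south south south S ⇒ south south south south south south south S ⇒ south south south south south south south south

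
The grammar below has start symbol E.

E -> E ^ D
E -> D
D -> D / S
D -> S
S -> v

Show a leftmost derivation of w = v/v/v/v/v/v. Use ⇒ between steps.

E ⇒ D ⇒ D/S ⇒ D/S/S ⇒ D/S/S/S ⇒ D/S/S/S/S ⇒ D/S/S/S/S/S ⇒ S/S/S/S/S/S ⇒ v/S/S/S/S/S ⇒ v/v/S/S/S/S ⇒ v/v/v/S/S/S ⇒ v/v/v/v/S/S ⇒ v/v/v/v/v/S ⇒ v/v/v/v/v/v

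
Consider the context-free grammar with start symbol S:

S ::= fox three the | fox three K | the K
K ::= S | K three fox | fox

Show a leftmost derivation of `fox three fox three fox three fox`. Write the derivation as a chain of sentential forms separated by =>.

S => fox three K => fox three K three fox => fox three K three fox three fox => fox three fox three fox three fox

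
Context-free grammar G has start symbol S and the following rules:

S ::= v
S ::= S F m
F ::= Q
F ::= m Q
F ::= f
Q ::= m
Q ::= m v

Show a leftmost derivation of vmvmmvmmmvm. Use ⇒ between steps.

S ⇒ SFm   [S ::= S F m]
SFm ⇒ SFmFm   [S ::= S F m]
SFmFm ⇒ SFmFmFm   [S ::= S F m]
SFmFmFm ⇒ vFmFmFm   [S ::= v]
vFmFmFm ⇒ vQmFmFm   [F ::= Q]
vQmFmFm ⇒ vmvmFmFm   [Q ::= m v]
vmvmFmFm ⇒ vmvmQmFm   [F ::= Q]
vmvmQmFm ⇒ vmvmmvmFm   [Q ::= m v]
vmvmmvmFm ⇒ vmvmmvmmQm   [F ::= m Q]
vmvmmvmmQm ⇒ vmvmmvmmmvm   [Q ::= m v]

S ⇒ SFm ⇒ SFmFm ⇒ SFmFmFm ⇒ vFmFmFm ⇒ vQmFmFm ⇒ vmvmFmFm ⇒ vmvmQmFm ⇒ vmvmmvmFm ⇒ vmvmmvmmQm ⇒ vmvmmvmmmvm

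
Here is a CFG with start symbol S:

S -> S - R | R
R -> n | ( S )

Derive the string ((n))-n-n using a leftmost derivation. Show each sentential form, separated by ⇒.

S ⇒ S-R   [S -> S - R]
S-R ⇒ S-R-R   [S -> S - R]
S-R-R ⇒ R-R-R   [S -> R]
R-R-R ⇒ (S)-R-R   [R -> ( S )]
(S)-R-R ⇒ (R)-R-R   [S -> R]
(R)-R-R ⇒ ((S))-R-R   [R -> ( S )]
((S))-R-R ⇒ ((R))-R-R   [S -> R]
((R))-R-R ⇒ ((n))-R-R   [R -> n]
((n))-R-R ⇒ ((n))-n-R   [R -> n]
((n))-n-R ⇒ ((n))-n-n   [R -> n]

S ⇒ S-R ⇒ S-R-R ⇒ R-R-R ⇒ (S)-R-R ⇒ (R)-R-R ⇒ ((S))-R-R ⇒ ((R))-R-R ⇒ ((n))-R-R ⇒ ((n))-n-R ⇒ ((n))-n-n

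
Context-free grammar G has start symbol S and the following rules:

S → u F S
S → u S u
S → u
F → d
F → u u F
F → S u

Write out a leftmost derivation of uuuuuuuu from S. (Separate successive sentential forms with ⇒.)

S⇒uSu⇒uuSuu⇒uuuFSuu⇒uuuSuSuu⇒uuuuuSuu⇒uuuuuuuu

S ⇒ uSu   [S → u S u]
uSu ⇒ uuSuu   [S → u S u]
uuSuu ⇒ uuuFSuu   [S → u F S]
uuuFSuu ⇒ uuuSuSuu   [F → S u]
uuuSuSuu ⇒ uuuuuSuu   [S → u]
uuuuuSuu ⇒ uuuuuuuu   [S → u]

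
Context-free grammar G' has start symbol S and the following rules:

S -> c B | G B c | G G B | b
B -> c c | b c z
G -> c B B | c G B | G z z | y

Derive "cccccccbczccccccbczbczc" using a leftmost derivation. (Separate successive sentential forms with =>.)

S=>GBc=>cGBBc=>ccGBBBc=>cccGBBBBc=>ccccGBBBBBc=>cccccBBBBBBBc=>cccccccBBBBBBc=>cccccccbczBBBBBc=>cccccccbczccBBBBc=>cccccccbczccccBBBc=>cccccccbczccccccBBc=>cccccccbczccccccbczBc=>cccccccbczccccccbczbczc

S => GBc   [S -> G B c]
GBc => cGBBc   [G -> c G B]
cGBBc => ccGBBBc   [G -> c G B]
ccGBBBc => cccGBBBBc   [G -> c G B]
cccGBBBBc => ccccGBBBBBc   [G -> c G B]
ccccGBBBBBc => cccccBBBBBBBc   [G -> c B B]
cccccBBBBBBBc => cccccccBBBBBBc   [B -> c c]
cccccccBBBBBBc => cccccccbczBBBBBc   [B -> b c z]
cccccccbczBBBBBc => cccccccbczccBBBBc   [B -> c c]
cccccccbczccBBBBc => cccccccbczccccBBBc   [B -> c c]
cccccccbczccccBBBc => cccccccbczccccccBBc   [B -> c c]
cccccccbczccccccBBc => cccccccbczccccccbczBc   [B -> b c z]
cccccccbczccccccbczBc => cccccccbczccccccbczbczc   [B -> b c z]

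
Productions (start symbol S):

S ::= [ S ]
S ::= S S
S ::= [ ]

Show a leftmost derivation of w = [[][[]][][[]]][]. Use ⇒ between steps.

S ⇒ SS ⇒ [S]S ⇒ [SS]S ⇒ [[]S]S ⇒ [[]SS]S ⇒ [[]SSS]S ⇒ [[][S]SS]S ⇒ [[][[]]SS]S ⇒ [[][[]][]S]S ⇒ [[][[]][][S]]S ⇒ [[][[]][][[]]]S ⇒ [[][[]][][[]]][]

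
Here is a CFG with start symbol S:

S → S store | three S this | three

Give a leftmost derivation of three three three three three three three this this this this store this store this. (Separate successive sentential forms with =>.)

S => three S this   [S → three S this]
three S this => three S store this   [S → S store]
three S store this => three three S this store this   [S → three S this]
three three S this store this => three three S store this store this   [S → S store]
three three S store this store this => three three three S this store this store this   [S → three S this]
three three three S this store this store this => three three three three S this this store this store this   [S → three S this]
three three three three S this this store this store this => three three three three three S this this this store this store this   [S → three S this]
three three three three three S this this this store this store this => three three three three three three S this this this this store this store this   [S → three S this]
three three three three three three S this this this this store this store this => three three three three three three three this this this this store this store this   [S → three]

S => three S this => three S store this => three three S this store this => three three S store this store this => three three three S this store this store this => three three three three S this this store this store this => three three three three three S this this this store this store this => three three three three three three S this this this this store this store this => three three three three three three three this this this this store this store this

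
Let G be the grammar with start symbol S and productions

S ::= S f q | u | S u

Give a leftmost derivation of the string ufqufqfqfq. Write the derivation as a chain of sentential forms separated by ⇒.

S ⇒ Sfq   [S ::= S f q]
Sfq ⇒ Sfqfq   [S ::= S f q]
Sfqfq ⇒ Sfqfqfq   [S ::= S f q]
Sfqfqfq ⇒ Sufqfqfq   [S ::= S u]
Sufqfqfq ⇒ Sfqufqfqfq   [S ::= S f q]
Sfqufqfqfq ⇒ ufqufqfqfq   [S ::= u]

S ⇒ Sfq ⇒ Sfqfq ⇒ Sfqfqfq ⇒ Sufqfqfq ⇒ Sfqufqfqfq ⇒ ufqufqfqfq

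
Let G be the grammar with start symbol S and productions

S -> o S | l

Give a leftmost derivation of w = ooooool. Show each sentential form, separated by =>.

S => oS => ooS => oooS => ooooS => oooooS => ooooooS => ooooool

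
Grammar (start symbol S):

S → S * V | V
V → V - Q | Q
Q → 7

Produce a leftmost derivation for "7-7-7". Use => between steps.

S => V   [S → V]
V => V-Q   [V → V - Q]
V-Q => V-Q-Q   [V → V - Q]
V-Q-Q => Q-Q-Q   [V → Q]
Q-Q-Q => 7-Q-Q   [Q → 7]
7-Q-Q => 7-7-Q   [Q → 7]
7-7-Q => 7-7-7   [Q → 7]

S => V => V-Q => V-Q-Q => Q-Q-Q => 7-Q-Q => 7-7-Q => 7-7-7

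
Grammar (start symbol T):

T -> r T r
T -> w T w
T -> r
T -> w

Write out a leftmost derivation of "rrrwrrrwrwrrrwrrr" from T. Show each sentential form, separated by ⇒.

T ⇒ rTr   [T -> r T r]
rTr ⇒ rrTrr   [T -> r T r]
rrTrr ⇒ rrrTrrr   [T -> r T r]
rrrTrrr ⇒ rrrwTwrrr   [T -> w T w]
rrrwTwrrr ⇒ rrrwrTrwrrr   [T -> r T r]
rrrwrTrwrrr ⇒ rrrwrrTrrwrrr   [T -> r T r]
rrrwrrTrrwrrr ⇒ rrrwrrrTrrrwrrr   [T -> r T r]
rrrwrrrTrrrwrrr ⇒ rrrwrrrwTwrrrwrrr   [T -> w T w]
rrrwrrrwTwrrrwrrr ⇒ rrrwrrrwrwrrrwrrr   [T -> r]

T ⇒ rTr ⇒ rrTrr ⇒ rrrTrrr ⇒ rrrwTwrrr ⇒ rrrwrTrwrrr ⇒ rrrwrrTrrwrrr ⇒ rrrwrrrTrrrwrrr ⇒ rrrwrrrwTwrrrwrrr ⇒ rrrwrrrwrwrrrwrrr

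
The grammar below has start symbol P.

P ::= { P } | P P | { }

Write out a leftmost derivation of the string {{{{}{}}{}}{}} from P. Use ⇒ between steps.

P ⇒ {P} ⇒ {PP} ⇒ {{P}P} ⇒ {{PP}P} ⇒ {{{P}P}P} ⇒ {{{PP}P}P} ⇒ {{{{}P}P}P} ⇒ {{{{}{}}P}P} ⇒ {{{{}{}}{}}P} ⇒ {{{{}{}}{}}{}}

P ⇒ {P}   [P ::= { P }]
{P} ⇒ {PP}   [P ::= P P]
{PP} ⇒ {{P}P}   [P ::= { P }]
{{P}P} ⇒ {{PP}P}   [P ::= P P]
{{PP}P} ⇒ {{{P}P}P}   [P ::= { P }]
{{{P}P}P} ⇒ {{{PP}P}P}   [P ::= P P]
{{{PP}P}P} ⇒ {{{{}P}P}P}   [P ::= { }]
{{{{}P}P}P} ⇒ {{{{}{}}P}P}   [P ::= { }]
{{{{}{}}P}P} ⇒ {{{{}{}}{}}P}   [P ::= { }]
{{{{}{}}{}}P} ⇒ {{{{}{}}{}}{}}   [P ::= { }]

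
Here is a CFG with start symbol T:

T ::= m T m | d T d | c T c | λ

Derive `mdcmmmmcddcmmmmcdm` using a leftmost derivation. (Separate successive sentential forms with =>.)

T=>mTm=>mdTdm=>mdcTcdm=>mdcmTmcdm=>mdcmmTmmcdm=>mdcmmmTmmmcdm=>mdcmmmmTmmmmcdm=>mdcmmmmcTcmmmmcdm=>mdcmmmmcdTdcmmmmcdm=>mdcmmmmcddcmmmmcdm

T => mTm   [T ::= m T m]
mTm => mdTdm   [T ::= d T d]
mdTdm => mdcTcdm   [T ::= c T c]
mdcTcdm => mdcmTmcdm   [T ::= m T m]
mdcmTmcdm => mdcmmTmmcdm   [T ::= m T m]
mdcmmTmmcdm => mdcmmmTmmmcdm   [T ::= m T m]
mdcmmmTmmmcdm => mdcmmmmTmmmmcdm   [T ::= m T m]
mdcmmmmTmmmmcdm => mdcmmmmcTcmmmmcdm   [T ::= c T c]
mdcmmmmcTcmmmmcdm => mdcmmmmcdTdcmmmmcdm   [T ::= d T d]
mdcmmmmcdTdcmmmmcdm => mdcmmmmcddcmmmmcdm   [T ::= λ]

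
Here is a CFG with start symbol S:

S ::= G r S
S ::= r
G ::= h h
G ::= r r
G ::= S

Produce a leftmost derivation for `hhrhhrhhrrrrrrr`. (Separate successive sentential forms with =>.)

S => GrS   [S ::= G r S]
GrS => hhrS   [G ::= h h]
hhrS => hhrGrS   [S ::= G r S]
hhrGrS => hhrhhrS   [G ::= h h]
hhrhhrS => hhrhhrGrS   [S ::= G r S]
hhrhhrGrS => hhrhhrhhrS   [G ::= h h]
hhrhhrhhrS => hhrhhrhhrGrS   [S ::= G r S]
hhrhhrhhrGrS => hhrhhrhhrSrS   [G ::= S]
hhrhhrhhrSrS => hhrhhrhhrrrS   [S ::= r]
hhrhhrhhrrrS => hhrhhrhhrrrGrS   [S ::= G r S]
hhrhhrhhrrrGrS => hhrhhrhhrrrrrrS   [G ::= r r]
hhrhhrhhrrrrrrS => hhrhhrhhrrrrrrr   [S ::= r]

S=>GrS=>hhrS=>hhrGrS=>hhrhhrS=>hhrhhrGrS=>hhrhhrhhrS=>hhrhhrhhrGrS=>hhrhhrhhrSrS=>hhrhhrhhrrrS=>hhrhhrhhrrrGrS=>hhrhhrhhrrrrrrS=>hhrhhrhhrrrrrrr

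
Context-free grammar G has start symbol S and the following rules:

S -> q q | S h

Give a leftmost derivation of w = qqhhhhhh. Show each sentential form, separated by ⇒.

S⇒Sh⇒Shh⇒Shhh⇒Shhhh⇒Shhhhh⇒Shhhhhh⇒qqhhhhhh

S ⇒ Sh   [S -> S h]
Sh ⇒ Shh   [S -> S h]
Shh ⇒ Shhh   [S -> S h]
Shhh ⇒ Shhhh   [S -> S h]
Shhhh ⇒ Shhhhh   [S -> S h]
Shhhhh ⇒ Shhhhhh   [S -> S h]
Shhhhhh ⇒ qqhhhhhh   [S -> q q]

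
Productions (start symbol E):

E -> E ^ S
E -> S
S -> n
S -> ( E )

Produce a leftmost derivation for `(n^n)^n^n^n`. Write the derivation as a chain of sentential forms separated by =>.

E=>E^S=>E^S^S=>E^S^S^S=>S^S^S^S=>(E)^S^S^S=>(E^S)^S^S^S=>(S^S)^S^S^S=>(n^S)^S^S^S=>(n^n)^S^S^S=>(n^n)^n^S^S=>(n^n)^n^n^S=>(n^n)^n^n^n

E => E^S   [E -> E ^ S]
E^S => E^S^S   [E -> E ^ S]
E^S^S => E^S^S^S   [E -> E ^ S]
E^S^S^S => S^S^S^S   [E -> S]
S^S^S^S => (E)^S^S^S   [S -> ( E )]
(E)^S^S^S => (E^S)^S^S^S   [E -> E ^ S]
(E^S)^S^S^S => (S^S)^S^S^S   [E -> S]
(S^S)^S^S^S => (n^S)^S^S^S   [S -> n]
(n^S)^S^S^S => (n^n)^S^S^S   [S -> n]
(n^n)^S^S^S => (n^n)^n^S^S   [S -> n]
(n^n)^n^S^S => (n^n)^n^n^S   [S -> n]
(n^n)^n^n^S => (n^n)^n^n^n   [S -> n]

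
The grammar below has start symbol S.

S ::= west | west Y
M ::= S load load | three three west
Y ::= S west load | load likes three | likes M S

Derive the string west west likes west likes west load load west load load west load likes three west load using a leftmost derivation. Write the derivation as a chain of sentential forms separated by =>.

S => west Y => west S west load => west west Y west load => west west likes M S west load => west west likes S load load S west load => west west likes west Y load load S west load => west west likes west likes M S load load S west load => west west likes west likes S load load S load load S west load => west west likes west likes west load load S load load S west load => west west likes west likes west load load west load load S west load => west west likes west likes west load load west load load west Y west load => west west likes west likes west load load west load load west load likes three west load

S => west Y   [S ::= west Y]
west Y => west S west load   [Y ::= S west load]
west S west load => west west Y west load   [S ::= west Y]
west west Y west load => west west likes M S west load   [Y ::= likes M S]
west west likes M S west load => west west likes S load load S west load   [M ::= S load load]
west west likes S load load S west load => west west likes west Y load load S west load   [S ::= west Y]
west west likes west Y load load S west load => west west likes west likes M S load load S west load   [Y ::= likes M S]
west west likes west likes M S load load S west load => west west likes west likes S load load S load load S west load   [M ::= S load load]
west west likes west likes S load load S load load S west load => west west likes west likes west load load S load load S west load   [S ::= west]
west west likes west likes west load load S load load S west load => west west likes west likes west load load west load load S west load   [S ::= west]
west west likes west likes west load load west load load S west load => west west likes west likes west load load west load load west Y west load   [S ::= west Y]
west west likes west likes west load load west load load west Y west load => west west likes west likes west load load west load load west load likes three west load   [Y ::= load likes three]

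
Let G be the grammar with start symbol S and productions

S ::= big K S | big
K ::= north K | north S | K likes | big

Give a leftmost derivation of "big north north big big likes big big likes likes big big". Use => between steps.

S => big K S => big north K S => big north north S S => big north north big K S S => big north north big K likes S S => big north north big big likes S S => big north north big big likes big K S S => big north north big big likes big K likes S S => big north north big big likes big K likes likes S S => big north north big big likes big big likes likes S S => big north north big big likes big big likes likes big S => big north north big big likes big big likes likes big big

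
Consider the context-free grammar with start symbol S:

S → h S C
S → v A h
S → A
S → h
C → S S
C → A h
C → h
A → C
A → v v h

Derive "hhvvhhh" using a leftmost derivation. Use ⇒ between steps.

S⇒hSC⇒hhSCC⇒hhACC⇒hhvvhCC⇒hhvvhhC⇒hhvvhhh

S ⇒ hSC   [S → h S C]
hSC ⇒ hhSCC   [S → h S C]
hhSCC ⇒ hhACC   [S → A]
hhACC ⇒ hhvvhCC   [A → v v h]
hhvvhCC ⇒ hhvvhhC   [C → h]
hhvvhhC ⇒ hhvvhhh   [C → h]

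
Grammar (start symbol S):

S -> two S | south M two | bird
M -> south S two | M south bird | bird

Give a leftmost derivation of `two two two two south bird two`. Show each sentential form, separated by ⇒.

S ⇒ two S ⇒ two two S ⇒ two two two S ⇒ two two two two S ⇒ two two two two south M two ⇒ two two two two south bird two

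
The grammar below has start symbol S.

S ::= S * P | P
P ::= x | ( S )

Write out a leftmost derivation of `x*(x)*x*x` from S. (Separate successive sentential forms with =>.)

S => S*P => S*P*P => S*P*P*P => P*P*P*P => x*P*P*P => x*(S)*P*P => x*(P)*P*P => x*(x)*P*P => x*(x)*x*P => x*(x)*x*x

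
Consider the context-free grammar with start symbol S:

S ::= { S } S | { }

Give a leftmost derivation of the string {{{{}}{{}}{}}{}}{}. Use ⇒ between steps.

S ⇒ {S}S   [S ::= { S } S]
{S}S ⇒ {{S}S}S   [S ::= { S } S]
{{S}S}S ⇒ {{{S}S}S}S   [S ::= { S } S]
{{{S}S}S}S ⇒ {{{{}}S}S}S   [S ::= { }]
{{{{}}S}S}S ⇒ {{{{}}{S}S}S}S   [S ::= { S } S]
{{{{}}{S}S}S}S ⇒ {{{{}}{{}}S}S}S   [S ::= { }]
{{{{}}{{}}S}S}S ⇒ {{{{}}{{}}{}}S}S   [S ::= { }]
{{{{}}{{}}{}}S}S ⇒ {{{{}}{{}}{}}{}}S   [S ::= { }]
{{{{}}{{}}{}}{}}S ⇒ {{{{}}{{}}{}}{}}{}   [S ::= { }]

S ⇒ {S}S ⇒ {{S}S}S ⇒ {{{S}S}S}S ⇒ {{{{}}S}S}S ⇒ {{{{}}{S}S}S}S ⇒ {{{{}}{{}}S}S}S ⇒ {{{{}}{{}}{}}S}S ⇒ {{{{}}{{}}{}}{}}S ⇒ {{{{}}{{}}{}}{}}{}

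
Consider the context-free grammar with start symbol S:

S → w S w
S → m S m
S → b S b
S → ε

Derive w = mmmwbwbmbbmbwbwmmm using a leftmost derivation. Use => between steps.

S => mSm => mmSmm => mmmSmmm => mmmwSwmmm => mmmwbSbwmmm => mmmwbwSwbwmmm => mmmwbwbSbwbwmmm => mmmwbwbmSmbwbwmmm => mmmwbwbmbSbmbwbwmmm => mmmwbwbmbbmbwbwmmm

S => mSm   [S → m S m]
mSm => mmSmm   [S → m S m]
mmSmm => mmmSmmm   [S → m S m]
mmmSmmm => mmmwSwmmm   [S → w S w]
mmmwSwmmm => mmmwbSbwmmm   [S → b S b]
mmmwbSbwmmm => mmmwbwSwbwmmm   [S → w S w]
mmmwbwSwbwmmm => mmmwbwbSbwbwmmm   [S → b S b]
mmmwbwbSbwbwmmm => mmmwbwbmSmbwbwmmm   [S → m S m]
mmmwbwbmSmbwbwmmm => mmmwbwbmbSbmbwbwmmm   [S → b S b]
mmmwbwbmbSbmbwbwmmm => mmmwbwbmbbmbwbwmmm   [S → ε]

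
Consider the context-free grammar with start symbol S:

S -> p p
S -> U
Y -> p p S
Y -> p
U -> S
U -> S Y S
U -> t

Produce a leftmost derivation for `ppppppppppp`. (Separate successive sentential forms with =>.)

S => U => SYS => ppYS => ppppSS => ppppppS => ppppppU => ppppppSYS => ppppppppYS => pppppppppS => ppppppppppp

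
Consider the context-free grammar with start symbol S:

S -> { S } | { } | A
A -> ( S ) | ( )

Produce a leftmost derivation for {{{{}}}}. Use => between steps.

S => {S} => {{S}} => {{{S}}} => {{{{}}}}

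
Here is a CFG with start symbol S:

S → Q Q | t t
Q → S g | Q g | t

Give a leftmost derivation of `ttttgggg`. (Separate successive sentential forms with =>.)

S => QQ   [S → Q Q]
QQ => tQ   [Q → t]
tQ => tSg   [Q → S g]
tSg => tQQg   [S → Q Q]
tQQg => ttQg   [Q → t]
ttQg => ttQgg   [Q → Q g]
ttQgg => ttQggg   [Q → Q g]
ttQggg => ttSgggg   [Q → S g]
ttSgggg => ttQQgggg   [S → Q Q]
ttQQgggg => tttQgggg   [Q → t]
tttQgggg => ttttgggg   [Q → t]

S => QQ => tQ => tSg => tQQg => ttQg => ttQgg => ttQggg => ttSgggg => ttQQgggg => tttQgggg => ttttgggg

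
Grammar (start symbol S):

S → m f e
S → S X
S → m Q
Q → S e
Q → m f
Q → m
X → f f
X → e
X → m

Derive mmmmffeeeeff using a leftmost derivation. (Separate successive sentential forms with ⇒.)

S ⇒ SX ⇒ SXX ⇒ mQXX ⇒ mSeXX ⇒ mSXeXX ⇒ mmQXeXX ⇒ mmSeXeXX ⇒ mmSXeXeXX ⇒ mmmQXeXeXX ⇒ mmmmXeXeXX ⇒ mmmmffeXeXX ⇒ mmmmffeeeXX ⇒ mmmmffeeeeX ⇒ mmmmffeeeeff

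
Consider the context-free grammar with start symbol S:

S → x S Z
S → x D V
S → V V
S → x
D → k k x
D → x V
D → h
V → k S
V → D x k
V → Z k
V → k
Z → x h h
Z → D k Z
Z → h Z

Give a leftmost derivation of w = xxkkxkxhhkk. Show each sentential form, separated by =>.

S=>xDV=>xxVV=>xxZkV=>xxDkZkV=>xxkkxkZkV=>xxkkxkxhhkV=>xxkkxkxhhkk

S => xDV   [S → x D V]
xDV => xxVV   [D → x V]
xxVV => xxZkV   [V → Z k]
xxZkV => xxDkZkV   [Z → D k Z]
xxDkZkV => xxkkxkZkV   [D → k k x]
xxkkxkZkV => xxkkxkxhhkV   [Z → x h h]
xxkkxkxhhkV => xxkkxkxhhkk   [V → k]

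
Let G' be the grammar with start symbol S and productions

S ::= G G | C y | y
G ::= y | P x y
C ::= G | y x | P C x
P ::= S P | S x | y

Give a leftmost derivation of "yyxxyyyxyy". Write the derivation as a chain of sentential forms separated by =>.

S => GG   [S ::= G G]
GG => PxyG   [G ::= P x y]
PxyG => SPxyG   [P ::= S P]
SPxyG => CyPxyG   [S ::= C y]
CyPxyG => GyPxyG   [C ::= G]
GyPxyG => PxyyPxyG   [G ::= P x y]
PxyyPxyG => SxxyyPxyG   [P ::= S x]
SxxyyPxyG => GGxxyyPxyG   [S ::= G G]
GGxxyyPxyG => yGxxyyPxyG   [G ::= y]
yGxxyyPxyG => yyxxyyPxyG   [G ::= y]
yyxxyyPxyG => yyxxyyyxyG   [P ::= y]
yyxxyyyxyG => yyxxyyyxyy   [G ::= y]

S => GG => PxyG => SPxyG => CyPxyG => GyPxyG => PxyyPxyG => SxxyyPxyG => GGxxyyPxyG => yGxxyyPxyG => yyxxyyPxyG => yyxxyyyxyG => yyxxyyyxyy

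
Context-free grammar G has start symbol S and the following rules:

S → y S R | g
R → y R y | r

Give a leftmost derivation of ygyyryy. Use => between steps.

S => ySR => ygR => ygyRy => ygyyRyy => ygyyryy

S => ySR   [S → y S R]
ySR => ygR   [S → g]
ygR => ygyRy   [R → y R y]
ygyRy => ygyyRyy   [R → y R y]
ygyyRyy => ygyyryy   [R → r]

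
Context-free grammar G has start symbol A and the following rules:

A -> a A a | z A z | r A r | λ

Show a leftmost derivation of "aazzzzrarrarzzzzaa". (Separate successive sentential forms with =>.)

A => aAa   [A -> a A a]
aAa => aaAaa   [A -> a A a]
aaAaa => aazAzaa   [A -> z A z]
aazAzaa => aazzAzzaa   [A -> z A z]
aazzAzzaa => aazzzAzzzaa   [A -> z A z]
aazzzAzzzaa => aazzzzAzzzzaa   [A -> z A z]
aazzzzAzzzzaa => aazzzzrArzzzzaa   [A -> r A r]
aazzzzrArzzzzaa => aazzzzraAarzzzzaa   [A -> a A a]
aazzzzraAarzzzzaa => aazzzzrarArarzzzzaa   [A -> r A r]
aazzzzrarArarzzzzaa => aazzzzrarrarzzzzaa   [A -> λ]

A => aAa => aaAaa => aazAzaa => aazzAzzaa => aazzzAzzzaa => aazzzzAzzzzaa => aazzzzrArzzzzaa => aazzzzraAarzzzzaa => aazzzzrarArarzzzzaa => aazzzzrarrarzzzzaa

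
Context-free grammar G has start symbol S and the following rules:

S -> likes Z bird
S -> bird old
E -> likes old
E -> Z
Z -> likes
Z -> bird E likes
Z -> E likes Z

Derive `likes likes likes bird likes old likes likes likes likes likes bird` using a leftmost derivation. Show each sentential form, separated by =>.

S => likes Z bird => likes E likes Z bird => likes Z likes Z bird => likes likes likes Z bird => likes likes likes bird E likes bird => likes likes likes bird Z likes bird => likes likes likes bird E likes Z likes bird => likes likes likes bird Z likes Z likes bird => likes likes likes bird E likes Z likes Z likes bird => likes likes likes bird likes old likes Z likes Z likes bird => likes likes likes bird likes old likes likes likes Z likes bird => likes likes likes bird likes old likes likes likes likes likes bird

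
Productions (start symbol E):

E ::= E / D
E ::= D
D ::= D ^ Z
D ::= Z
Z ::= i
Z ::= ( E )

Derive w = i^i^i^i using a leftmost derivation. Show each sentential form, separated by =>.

E => D   [E ::= D]
D => D^Z   [D ::= D ^ Z]
D^Z => D^Z^Z   [D ::= D ^ Z]
D^Z^Z => D^Z^Z^Z   [D ::= D ^ Z]
D^Z^Z^Z => Z^Z^Z^Z   [D ::= Z]
Z^Z^Z^Z => i^Z^Z^Z   [Z ::= i]
i^Z^Z^Z => i^i^Z^Z   [Z ::= i]
i^i^Z^Z => i^i^i^Z   [Z ::= i]
i^i^i^Z => i^i^i^i   [Z ::= i]

E=>D=>D^Z=>D^Z^Z=>D^Z^Z^Z=>Z^Z^Z^Z=>i^Z^Z^Z=>i^i^Z^Z=>i^i^i^Z=>i^i^i^i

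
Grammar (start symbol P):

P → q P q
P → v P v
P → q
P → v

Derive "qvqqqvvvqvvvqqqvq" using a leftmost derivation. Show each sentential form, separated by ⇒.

P ⇒ qPq ⇒ qvPvq ⇒ qvqPqvq ⇒ qvqqPqqvq ⇒ qvqqqPqqqvq ⇒ qvqqqvPvqqqvq ⇒ qvqqqvvPvvqqqvq ⇒ qvqqqvvvPvvvqqqvq ⇒ qvqqqvvvqvvvqqqvq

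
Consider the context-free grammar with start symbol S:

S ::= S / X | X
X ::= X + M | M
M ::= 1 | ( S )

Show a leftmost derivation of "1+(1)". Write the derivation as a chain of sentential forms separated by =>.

S=>X=>X+M=>M+M=>1+M=>1+(S)=>1+(X)=>1+(M)=>1+(1)

S => X   [S ::= X]
X => X+M   [X ::= X + M]
X+M => M+M   [X ::= M]
M+M => 1+M   [M ::= 1]
1+M => 1+(S)   [M ::= ( S )]
1+(S) => 1+(X)   [S ::= X]
1+(X) => 1+(M)   [X ::= M]
1+(M) => 1+(1)   [M ::= 1]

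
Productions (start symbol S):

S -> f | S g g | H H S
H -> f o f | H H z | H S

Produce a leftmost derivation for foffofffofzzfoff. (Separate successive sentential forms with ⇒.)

S ⇒ HHS ⇒ HHzHS ⇒ fofHzHS ⇒ fofHHzzHS ⇒ fofHSHzzHS ⇒ foffofSHzzHS ⇒ foffoffHzzHS ⇒ foffofffofzzHS ⇒ foffofffofzzfofS ⇒ foffofffofzzfoff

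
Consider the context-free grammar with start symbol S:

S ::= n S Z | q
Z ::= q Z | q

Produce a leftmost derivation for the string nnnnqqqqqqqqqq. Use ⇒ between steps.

S ⇒ nSZ   [S ::= n S Z]
nSZ ⇒ nnSZZ   [S ::= n S Z]
nnSZZ ⇒ nnnSZZZ   [S ::= n S Z]
nnnSZZZ ⇒ nnnnSZZZZ   [S ::= n S Z]
nnnnSZZZZ ⇒ nnnnqZZZZ   [S ::= q]
nnnnqZZZZ ⇒ nnnnqqZZZ   [Z ::= q]
nnnnqqZZZ ⇒ nnnnqqqZZZ   [Z ::= q Z]
nnnnqqqZZZ ⇒ nnnnqqqqZZZ   [Z ::= q Z]
nnnnqqqqZZZ ⇒ nnnnqqqqqZZZ   [Z ::= q Z]
nnnnqqqqqZZZ ⇒ nnnnqqqqqqZZZ   [Z ::= q Z]
nnnnqqqqqqZZZ ⇒ nnnnqqqqqqqZZ   [Z ::= q]
nnnnqqqqqqqZZ ⇒ nnnnqqqqqqqqZ   [Z ::= q]
nnnnqqqqqqqqZ ⇒ nnnnqqqqqqqqqZ   [Z ::= q Z]
nnnnqqqqqqqqqZ ⇒ nnnnqqqqqqqqqq   [Z ::= q]

S ⇒ nSZ ⇒ nnSZZ ⇒ nnnSZZZ ⇒ nnnnSZZZZ ⇒ nnnnqZZZZ ⇒ nnnnqqZZZ ⇒ nnnnqqqZZZ ⇒ nnnnqqqqZZZ ⇒ nnnnqqqqqZZZ ⇒ nnnnqqqqqqZZZ ⇒ nnnnqqqqqqqZZ ⇒ nnnnqqqqqqqqZ ⇒ nnnnqqqqqqqqqZ ⇒ nnnnqqqqqqqqqq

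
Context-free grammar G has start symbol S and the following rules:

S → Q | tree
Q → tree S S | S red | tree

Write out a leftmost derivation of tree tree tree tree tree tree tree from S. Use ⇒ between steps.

S ⇒ Q ⇒ tree S S ⇒ tree Q S ⇒ tree tree S S S ⇒ tree tree Q S S ⇒ tree tree tree S S S S ⇒ tree tree tree tree S S S ⇒ tree tree tree tree tree S S ⇒ tree tree tree tree tree tree S ⇒ tree tree tree tree tree tree tree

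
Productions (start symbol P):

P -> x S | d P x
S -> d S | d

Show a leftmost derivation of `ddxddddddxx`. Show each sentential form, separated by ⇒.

P ⇒ dPx ⇒ ddPxx ⇒ ddxSxx ⇒ ddxdSxx ⇒ ddxddSxx ⇒ ddxdddSxx ⇒ ddxddddSxx ⇒ ddxdddddSxx ⇒ ddxddddddxx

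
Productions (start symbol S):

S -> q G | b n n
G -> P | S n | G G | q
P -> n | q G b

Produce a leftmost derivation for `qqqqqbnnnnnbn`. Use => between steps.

S => qG => qSn => qqGn => qqPn => qqqGbn => qqqSnbn => qqqqGnbn => qqqqSnnbn => qqqqqGnnbn => qqqqqSnnnbn => qqqqqbnnnnnbn

S => qG   [S -> q G]
qG => qSn   [G -> S n]
qSn => qqGn   [S -> q G]
qqGn => qqPn   [G -> P]
qqPn => qqqGbn   [P -> q G b]
qqqGbn => qqqSnbn   [G -> S n]
qqqSnbn => qqqqGnbn   [S -> q G]
qqqqGnbn => qqqqSnnbn   [G -> S n]
qqqqSnnbn => qqqqqGnnbn   [S -> q G]
qqqqqGnnbn => qqqqqSnnnbn   [G -> S n]
qqqqqSnnnbn => qqqqqbnnnnnbn   [S -> b n n]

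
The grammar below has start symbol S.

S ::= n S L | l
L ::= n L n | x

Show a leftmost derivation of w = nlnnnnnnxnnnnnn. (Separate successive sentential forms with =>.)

S => nSL   [S ::= n S L]
nSL => nlL   [S ::= l]
nlL => nlnLn   [L ::= n L n]
nlnLn => nlnnLnn   [L ::= n L n]
nlnnLnn => nlnnnLnnn   [L ::= n L n]
nlnnnLnnn => nlnnnnLnnnn   [L ::= n L n]
nlnnnnLnnnn => nlnnnnnLnnnnn   [L ::= n L n]
nlnnnnnLnnnnn => nlnnnnnnLnnnnnn   [L ::= n L n]
nlnnnnnnLnnnnnn => nlnnnnnnxnnnnnn   [L ::= x]

S=>nSL=>nlL=>nlnLn=>nlnnLnn=>nlnnnLnnn=>nlnnnnLnnnn=>nlnnnnnLnnnnn=>nlnnnnnnLnnnnnn=>nlnnnnnnxnnnnnn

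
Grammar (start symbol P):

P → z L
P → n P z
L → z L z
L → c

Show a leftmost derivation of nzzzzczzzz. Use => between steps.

P => nPz => nzLz => nzzLzz => nzzzLzzz => nzzzzLzzzz => nzzzzczzzz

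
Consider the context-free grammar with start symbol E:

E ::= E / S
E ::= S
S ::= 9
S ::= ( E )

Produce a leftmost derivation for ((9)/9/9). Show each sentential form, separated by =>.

E => S   [E ::= S]
S => (E)   [S ::= ( E )]
(E) => (E/S)   [E ::= E / S]
(E/S) => (E/S/S)   [E ::= E / S]
(E/S/S) => (S/S/S)   [E ::= S]
(S/S/S) => ((E)/S/S)   [S ::= ( E )]
((E)/S/S) => ((S)/S/S)   [E ::= S]
((S)/S/S) => ((9)/S/S)   [S ::= 9]
((9)/S/S) => ((9)/9/S)   [S ::= 9]
((9)/9/S) => ((9)/9/9)   [S ::= 9]

E=>S=>(E)=>(E/S)=>(E/S/S)=>(S/S/S)=>((E)/S/S)=>((S)/S/S)=>((9)/S/S)=>((9)/9/S)=>((9)/9/9)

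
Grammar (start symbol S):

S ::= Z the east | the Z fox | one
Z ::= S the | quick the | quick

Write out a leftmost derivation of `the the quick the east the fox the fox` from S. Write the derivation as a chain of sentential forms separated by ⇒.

S ⇒ the Z fox ⇒ the S the fox ⇒ the the Z fox the fox ⇒ the the S the fox the fox ⇒ the the Z the east the fox the fox ⇒ the the quick the east the fox the fox

S ⇒ the Z fox   [S ::= the Z fox]
the Z fox ⇒ the S the fox   [Z ::= S the]
the S the fox ⇒ the the Z fox the fox   [S ::= the Z fox]
the the Z fox the fox ⇒ the the S the fox the fox   [Z ::= S the]
the the S the fox the fox ⇒ the the Z the east the fox the fox   [S ::= Z the east]
the the Z the east the fox the fox ⇒ the the quick the east the fox the fox   [Z ::= quick]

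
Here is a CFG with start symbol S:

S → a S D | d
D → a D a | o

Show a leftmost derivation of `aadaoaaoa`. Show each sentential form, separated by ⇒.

S⇒aSD⇒aaSDD⇒aadDD⇒aadaDaD⇒aadaoaD⇒aadaoaaDa⇒aadaoaaoa

S ⇒ aSD   [S → a S D]
aSD ⇒ aaSDD   [S → a S D]
aaSDD ⇒ aadDD   [S → d]
aadDD ⇒ aadaDaD   [D → a D a]
aadaDaD ⇒ aadaoaD   [D → o]
aadaoaD ⇒ aadaoaaDa   [D → a D a]
aadaoaaDa ⇒ aadaoaaoa   [D → o]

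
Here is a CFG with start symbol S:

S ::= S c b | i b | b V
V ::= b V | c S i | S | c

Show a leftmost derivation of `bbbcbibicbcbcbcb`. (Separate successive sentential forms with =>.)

S => Scb => Scbcb => Scbcbcb => Scbcbcbcb => bVcbcbcbcb => bbVcbcbcbcb => bbbVcbcbcbcb => bbbcSicbcbcbcb => bbbcbVicbcbcbcb => bbbcbSicbcbcbcb => bbbcbibicbcbcbcb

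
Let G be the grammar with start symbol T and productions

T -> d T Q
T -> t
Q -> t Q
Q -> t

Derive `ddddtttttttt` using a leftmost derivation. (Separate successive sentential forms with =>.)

T => dTQ => ddTQQ => dddTQQQ => ddddTQQQQ => ddddtQQQQ => ddddttQQQQ => ddddtttQQQQ => ddddttttQQQQ => ddddtttttQQQ => ddddttttttQQ => ddddtttttttQ => ddddtttttttt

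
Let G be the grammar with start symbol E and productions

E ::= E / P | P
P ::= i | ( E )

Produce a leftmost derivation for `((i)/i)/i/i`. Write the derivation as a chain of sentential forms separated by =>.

E => E/P => E/P/P => P/P/P => (E)/P/P => (E/P)/P/P => (P/P)/P/P => ((E)/P)/P/P => ((P)/P)/P/P => ((i)/P)/P/P => ((i)/i)/P/P => ((i)/i)/i/P => ((i)/i)/i/i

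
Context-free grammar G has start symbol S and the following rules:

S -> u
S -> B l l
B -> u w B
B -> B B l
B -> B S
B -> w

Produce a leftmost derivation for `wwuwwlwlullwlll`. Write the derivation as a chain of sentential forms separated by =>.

S => Bll   [S -> B l l]
Bll => BBlll   [B -> B B l]
BBlll => BSBlll   [B -> B S]
BSBlll => wSBlll   [B -> w]
wSBlll => wBllBlll   [S -> B l l]
wBllBlll => wBSllBlll   [B -> B S]
wBSllBlll => wBBlSllBlll   [B -> B B l]
wBBlSllBlll => wBBlBlSllBlll   [B -> B B l]
wBBlBlSllBlll => wwBlBlSllBlll   [B -> w]
wwBlBlSllBlll => wwuwBlBlSllBlll   [B -> u w B]
wwuwBlBlSllBlll => wwuwwlBlSllBlll   [B -> w]
wwuwwlBlSllBlll => wwuwwlwlSllBlll   [B -> w]
wwuwwlwlSllBlll => wwuwwlwlullBlll   [S -> u]
wwuwwlwlullBlll => wwuwwlwlullwlll   [B -> w]

S=>Bll=>BBlll=>BSBlll=>wSBlll=>wBllBlll=>wBSllBlll=>wBBlSllBlll=>wBBlBlSllBlll=>wwBlBlSllBlll=>wwuwBlBlSllBlll=>wwuwwlBlSllBlll=>wwuwwlwlSllBlll=>wwuwwlwlullBlll=>wwuwwlwlullwlll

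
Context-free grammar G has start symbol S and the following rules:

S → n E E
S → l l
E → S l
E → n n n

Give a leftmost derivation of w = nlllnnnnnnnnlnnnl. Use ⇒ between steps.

S ⇒ nEE ⇒ nSlE ⇒ nlllE ⇒ nlllSl ⇒ nlllnEEl ⇒ nlllnSlEl ⇒ nlllnnEElEl ⇒ nlllnnnnnElEl ⇒ nlllnnnnnnnnlEl ⇒ nlllnnnnnnnnlnnnl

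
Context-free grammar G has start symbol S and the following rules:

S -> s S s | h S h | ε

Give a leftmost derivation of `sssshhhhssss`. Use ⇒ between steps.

S ⇒ sSs ⇒ ssSss ⇒ sssSsss ⇒ ssssSssss ⇒ sssshShssss ⇒ sssshhShhssss ⇒ sssshhhhssss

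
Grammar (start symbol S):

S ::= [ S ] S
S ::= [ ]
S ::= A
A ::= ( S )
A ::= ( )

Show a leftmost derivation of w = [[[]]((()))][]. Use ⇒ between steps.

S ⇒ [S]S ⇒ [[S]S]S ⇒ [[[]]S]S ⇒ [[[]]A]S ⇒ [[[]](S)]S ⇒ [[[]](A)]S ⇒ [[[]]((S))]S ⇒ [[[]]((A))]S ⇒ [[[]]((()))]S ⇒ [[[]]((()))][]

S ⇒ [S]S   [S ::= [ S ] S]
[S]S ⇒ [[S]S]S   [S ::= [ S ] S]
[[S]S]S ⇒ [[[]]S]S   [S ::= [ ]]
[[[]]S]S ⇒ [[[]]A]S   [S ::= A]
[[[]]A]S ⇒ [[[]](S)]S   [A ::= ( S )]
[[[]](S)]S ⇒ [[[]](A)]S   [S ::= A]
[[[]](A)]S ⇒ [[[]]((S))]S   [A ::= ( S )]
[[[]]((S))]S ⇒ [[[]]((A))]S   [S ::= A]
[[[]]((A))]S ⇒ [[[]]((()))]S   [A ::= ( )]
[[[]]((()))]S ⇒ [[[]]((()))][]   [S ::= [ ]]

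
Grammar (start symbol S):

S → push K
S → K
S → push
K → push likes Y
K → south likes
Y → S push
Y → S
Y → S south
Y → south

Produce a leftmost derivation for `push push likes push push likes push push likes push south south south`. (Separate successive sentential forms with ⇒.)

S ⇒ push K   [S → push K]
push K ⇒ push push likes Y   [K → push likes Y]
push push likes Y ⇒ push push likes S south   [Y → S south]
push push likes S south ⇒ push push likes push K south   [S → push K]
push push likes push K south ⇒ push push likes push push likes Y south   [K → push likes Y]
push push likes push push likes Y south ⇒ push push likes push push likes S south south   [Y → S south]
push push likes push push likes S south south ⇒ push push likes push push likes push K south south   [S → push K]
push push likes push push likes push K south south ⇒ push push likes push push likes push push likes Y south south   [K → push likes Y]
push push likes push push likes push push likes Y south south ⇒ push push likes push push likes push push likes S south south south   [Y → S south]
push push likes push push likes push push likes S south south south ⇒ push push likes push push likes push push likes push south south south   [S → push]

S ⇒ push K ⇒ push push likes Y ⇒ push push likes S south ⇒ push push likes push K south ⇒ push push likes push push likes Y south ⇒ push push likes push push likes S south south ⇒ push push likes push push likes push K south south ⇒ push push likes push push likes push push likes Y south south ⇒ push push likes push push likes push push likes S south south south ⇒ push push likes push push likes push push likes push south south south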